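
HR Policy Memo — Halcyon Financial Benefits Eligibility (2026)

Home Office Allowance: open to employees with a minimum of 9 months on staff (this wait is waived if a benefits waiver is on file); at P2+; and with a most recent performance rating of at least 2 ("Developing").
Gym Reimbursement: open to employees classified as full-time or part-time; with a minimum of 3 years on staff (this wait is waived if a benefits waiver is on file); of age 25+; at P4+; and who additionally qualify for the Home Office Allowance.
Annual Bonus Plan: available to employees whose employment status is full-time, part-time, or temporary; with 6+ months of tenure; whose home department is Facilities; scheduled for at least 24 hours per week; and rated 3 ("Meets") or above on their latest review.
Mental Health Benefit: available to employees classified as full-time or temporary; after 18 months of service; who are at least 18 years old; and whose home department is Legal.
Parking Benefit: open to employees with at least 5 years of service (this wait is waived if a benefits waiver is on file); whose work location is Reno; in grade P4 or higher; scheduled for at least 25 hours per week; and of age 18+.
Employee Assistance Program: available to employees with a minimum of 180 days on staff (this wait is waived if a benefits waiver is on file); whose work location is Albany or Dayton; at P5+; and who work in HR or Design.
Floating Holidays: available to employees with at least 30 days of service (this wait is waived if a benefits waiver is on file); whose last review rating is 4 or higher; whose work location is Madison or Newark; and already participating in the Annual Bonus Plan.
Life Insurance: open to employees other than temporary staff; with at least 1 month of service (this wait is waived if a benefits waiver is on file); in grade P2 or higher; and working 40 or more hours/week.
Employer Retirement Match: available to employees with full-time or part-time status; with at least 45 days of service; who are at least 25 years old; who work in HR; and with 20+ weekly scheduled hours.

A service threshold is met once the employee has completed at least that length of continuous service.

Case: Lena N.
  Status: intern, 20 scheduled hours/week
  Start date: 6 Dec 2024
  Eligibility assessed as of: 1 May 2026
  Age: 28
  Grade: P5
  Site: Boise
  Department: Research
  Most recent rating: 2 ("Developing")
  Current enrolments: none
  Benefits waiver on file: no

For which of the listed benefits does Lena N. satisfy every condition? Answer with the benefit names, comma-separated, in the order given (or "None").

Home Office Allowance

Service from 6 Dec 2024 to 1 May 2026: 511 days.
Home Office Allowance — no waiver, service 511 days ≥ 9 months (≈270 days) ✓; grade P5 ≥ P2 ✓; rating 2 ≥ 2 ✓ → eligible.
Gym Reimbursement — status intern ✗ (requires full-time or part-time) → not eligible.
Annual Bonus Plan — status intern ✗ (requires full-time, part-time, or temporary) → not eligible.
Mental Health Benefit — status intern ✗ (requires full-time or temporary) → not eligible.
Parking Benefit — no waiver, service 511 days < 5 years (≈1825 days) ✗ → not eligible.
Employee Assistance Program — no waiver, service 511 days ≥ 180 days ✓; site Boise ✗ (not Albany or Dayton) → not eligible.
Floating Holidays — no waiver, service 511 days ≥ 30 days ✓; rating 2 < 4 ✗ → not eligible.
Life Insurance — status intern ✓ (not excluded); no waiver, service 511 days ≥ 1 month (≈30 days) ✓; grade P5 ≥ P2 ✓; 20 hrs/wk < 40 ✗ → not eligible.
Employer Retirement Match — status intern ✗ (requires full-time or part-time) → not eligible.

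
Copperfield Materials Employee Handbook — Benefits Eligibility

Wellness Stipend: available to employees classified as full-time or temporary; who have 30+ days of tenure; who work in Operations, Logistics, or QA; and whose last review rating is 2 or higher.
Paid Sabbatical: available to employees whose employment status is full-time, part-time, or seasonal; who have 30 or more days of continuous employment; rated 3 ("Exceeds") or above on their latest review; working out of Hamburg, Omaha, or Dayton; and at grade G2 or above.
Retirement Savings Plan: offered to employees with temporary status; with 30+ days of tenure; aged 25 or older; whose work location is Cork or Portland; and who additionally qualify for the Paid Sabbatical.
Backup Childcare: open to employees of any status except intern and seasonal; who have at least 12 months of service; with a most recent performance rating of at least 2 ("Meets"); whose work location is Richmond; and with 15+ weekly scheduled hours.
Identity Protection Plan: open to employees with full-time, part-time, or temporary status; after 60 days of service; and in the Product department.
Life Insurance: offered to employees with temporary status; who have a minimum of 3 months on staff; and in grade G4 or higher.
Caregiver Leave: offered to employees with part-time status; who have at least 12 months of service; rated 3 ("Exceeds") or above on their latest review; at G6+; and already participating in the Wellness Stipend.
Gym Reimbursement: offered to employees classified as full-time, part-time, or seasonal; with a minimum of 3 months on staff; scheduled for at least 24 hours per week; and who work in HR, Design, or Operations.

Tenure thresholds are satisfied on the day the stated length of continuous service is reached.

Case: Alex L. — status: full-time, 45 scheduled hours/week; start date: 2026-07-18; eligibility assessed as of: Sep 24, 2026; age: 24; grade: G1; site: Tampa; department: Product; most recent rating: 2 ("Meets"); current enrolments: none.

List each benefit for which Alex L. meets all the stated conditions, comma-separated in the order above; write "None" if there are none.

Service from 2026-07-18 to Sep 24, 2026: 68 days.
Wellness Stipend — status full-time ✓; service 68 days ≥ 30 days ✓; dept Product ✗ → not eligible.
Paid Sabbatical — status full-time ✓; service 68 days ≥ 30 days ✓; rating 2 < 3 ✗ → not eligible.
Retirement Savings Plan — status full-time ✗ (requires temporary) → not eligible.
Backup Childcare — status full-time ✓ (not excluded); service 68 days < 12 months (≈360 days) ✗ → not eligible.
Identity Protection Plan — status full-time ✓; service 68 days ≥ 60 days ✓; dept Product ✓ → eligible.
Life Insurance — status full-time ✗ (requires temporary) → not eligible.
Caregiver Leave — status full-time ✗ (requires part-time) → not eligible.
Gym Reimbursement — status full-time ✓; service 68 days < 3 months (≈90 days) ✗ → not eligible.

Identity Protection Plan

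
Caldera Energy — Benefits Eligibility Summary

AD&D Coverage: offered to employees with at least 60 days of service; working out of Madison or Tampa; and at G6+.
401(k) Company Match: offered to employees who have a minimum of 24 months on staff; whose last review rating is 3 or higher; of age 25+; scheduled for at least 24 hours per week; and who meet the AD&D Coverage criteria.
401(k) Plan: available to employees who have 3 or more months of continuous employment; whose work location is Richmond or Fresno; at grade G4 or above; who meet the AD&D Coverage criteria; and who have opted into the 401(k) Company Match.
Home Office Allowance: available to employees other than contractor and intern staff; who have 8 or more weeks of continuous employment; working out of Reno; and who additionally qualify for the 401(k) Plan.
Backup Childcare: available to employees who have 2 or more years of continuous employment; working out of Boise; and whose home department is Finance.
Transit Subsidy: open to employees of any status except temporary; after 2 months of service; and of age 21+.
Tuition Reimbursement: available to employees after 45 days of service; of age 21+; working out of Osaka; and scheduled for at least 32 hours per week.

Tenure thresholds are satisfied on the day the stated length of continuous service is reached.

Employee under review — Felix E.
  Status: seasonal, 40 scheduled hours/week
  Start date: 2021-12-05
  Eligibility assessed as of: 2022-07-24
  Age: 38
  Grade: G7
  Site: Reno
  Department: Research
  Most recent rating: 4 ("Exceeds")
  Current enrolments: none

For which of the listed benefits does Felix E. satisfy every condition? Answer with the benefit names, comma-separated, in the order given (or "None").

Transit Subsidy

Service from 2021-12-05 to 2022-07-24: 231 days.
AD&D Coverage — service 231 days ≥ 60 days ✓; site Reno ✗ (not Madison or Tampa) → not eligible.
401(k) Company Match — service 231 days < 24 months (≈720 days) ✗ → not eligible.
401(k) Plan — service 231 days ≥ 3 months (≈90 days) ✓; site Reno ✗ (not Richmond or Fresno) → not eligible.
Home Office Allowance — status seasonal ✓ (not excluded); service 231 days ≥ 8 weeks (≈56 days) ✓; site Reno ✓; not eligible for 401(k) Plan ✗ → not eligible.
Backup Childcare — service 231 days < 2 years (≈730 days) ✗ → not eligible.
Transit Subsidy — status seasonal ✓ (not excluded); service 231 days ≥ 2 months (≈60 days) ✓; age 38 ≥ 21 ✓ → eligible.
Tuition Reimbursement — service 231 days ≥ 45 days ✓; age 38 ≥ 21 ✓; site Reno ✗ (not Osaka) → not eligible.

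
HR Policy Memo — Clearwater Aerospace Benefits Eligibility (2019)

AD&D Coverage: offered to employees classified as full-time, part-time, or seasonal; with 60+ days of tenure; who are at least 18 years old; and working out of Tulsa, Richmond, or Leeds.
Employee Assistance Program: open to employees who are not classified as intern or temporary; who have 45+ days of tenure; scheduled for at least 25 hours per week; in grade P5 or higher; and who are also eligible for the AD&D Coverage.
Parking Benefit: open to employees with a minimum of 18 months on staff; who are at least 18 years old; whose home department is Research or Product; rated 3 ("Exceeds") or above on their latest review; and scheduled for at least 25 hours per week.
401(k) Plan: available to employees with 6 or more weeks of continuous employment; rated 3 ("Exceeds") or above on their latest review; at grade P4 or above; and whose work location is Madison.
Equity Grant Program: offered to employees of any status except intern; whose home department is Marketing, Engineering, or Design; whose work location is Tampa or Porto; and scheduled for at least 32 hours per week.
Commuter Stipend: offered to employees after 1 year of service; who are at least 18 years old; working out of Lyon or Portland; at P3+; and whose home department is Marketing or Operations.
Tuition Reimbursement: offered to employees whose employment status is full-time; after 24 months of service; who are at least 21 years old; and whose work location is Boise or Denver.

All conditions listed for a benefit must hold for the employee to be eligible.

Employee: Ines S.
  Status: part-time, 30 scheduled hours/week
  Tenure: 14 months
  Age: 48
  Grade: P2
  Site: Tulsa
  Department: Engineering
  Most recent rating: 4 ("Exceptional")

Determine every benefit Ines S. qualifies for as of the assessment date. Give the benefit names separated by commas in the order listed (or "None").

AD&D Coverage

AD&D Coverage — status part-time ✓; service 14 months ≥ 60 days ✓; age 48 ≥ 18 ✓; site Tulsa ✓ → eligible.
Employee Assistance Program — status part-time ✓ (not excluded); service 14 months ≥ 45 days ✓; 30 hrs/wk ≥ 25 ✓; grade P2 < P5 ✗ → not eligible.
Parking Benefit — service 14 months < 18 months ✗ → not eligible.
401(k) Plan — service 14 months ≥ 6 weeks (≈42 days) ✓; rating 4 ≥ 3 ✓; grade P2 < P4 ✗ → not eligible.
Equity Grant Program — status part-time ✓ (not excluded); dept Engineering ✓; site Tulsa ✗ (not Tampa or Porto) → not eligible.
Commuter Stipend — service 14 months ≥ 1 year (≈365 days) ✓; age 48 ≥ 18 ✓; site Tulsa ✗ (not Lyon or Portland) → not eligible.
Tuition Reimbursement — status part-time ✗ (requires full-time) → not eligible.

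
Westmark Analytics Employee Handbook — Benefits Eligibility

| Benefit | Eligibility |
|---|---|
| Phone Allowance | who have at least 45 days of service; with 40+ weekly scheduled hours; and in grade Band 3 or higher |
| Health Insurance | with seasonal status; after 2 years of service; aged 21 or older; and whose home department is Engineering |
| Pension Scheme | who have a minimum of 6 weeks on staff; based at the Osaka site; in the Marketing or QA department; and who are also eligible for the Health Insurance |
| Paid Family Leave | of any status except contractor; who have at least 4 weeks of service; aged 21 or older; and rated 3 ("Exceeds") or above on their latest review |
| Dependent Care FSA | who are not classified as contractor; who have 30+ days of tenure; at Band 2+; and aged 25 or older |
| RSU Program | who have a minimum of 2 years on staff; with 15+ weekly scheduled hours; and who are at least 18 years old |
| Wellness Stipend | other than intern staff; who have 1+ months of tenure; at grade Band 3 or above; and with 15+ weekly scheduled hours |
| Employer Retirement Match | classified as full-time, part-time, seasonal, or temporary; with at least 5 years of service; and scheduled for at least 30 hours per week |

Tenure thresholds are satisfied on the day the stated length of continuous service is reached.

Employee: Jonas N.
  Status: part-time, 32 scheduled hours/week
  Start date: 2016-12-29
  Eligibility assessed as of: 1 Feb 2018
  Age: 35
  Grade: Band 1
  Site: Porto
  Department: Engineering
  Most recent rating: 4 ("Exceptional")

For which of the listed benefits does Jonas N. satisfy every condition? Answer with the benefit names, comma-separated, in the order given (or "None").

Service from 2016-12-29 to 1 Feb 2018: 399 days.
Phone Allowance — service 399 days ≥ 45 days ✓; 32 hrs/wk < 40 ✗ → not eligible.
Health Insurance — status part-time ✗ (requires seasonal) → not eligible.
Pension Scheme — service 399 days ≥ 6 weeks (≈42 days) ✓; site Porto ✗ (not Osaka) → not eligible.
Paid Family Leave — status part-time ✓ (not excluded); service 399 days ≥ 4 weeks (≈28 days) ✓; age 35 ≥ 21 ✓; rating 4 ≥ 3 ✓ → eligible.
Dependent Care FSA — status part-time ✓ (not excluded); service 399 days ≥ 30 days ✓; grade Band 1 < Band 2 ✗ → not eligible.
RSU Program — service 399 days < 2 years (≈730 days) ✗ → not eligible.
Wellness Stipend — status part-time ✓ (not excluded); service 399 days ≥ 1 month (≈30 days) ✓; grade Band 1 < Band 3 ✗ → not eligible.
Employer Retirement Match — status part-time ✓; service 399 days < 5 years (≈1825 days) ✗ → not eligible.

Paid Family Leave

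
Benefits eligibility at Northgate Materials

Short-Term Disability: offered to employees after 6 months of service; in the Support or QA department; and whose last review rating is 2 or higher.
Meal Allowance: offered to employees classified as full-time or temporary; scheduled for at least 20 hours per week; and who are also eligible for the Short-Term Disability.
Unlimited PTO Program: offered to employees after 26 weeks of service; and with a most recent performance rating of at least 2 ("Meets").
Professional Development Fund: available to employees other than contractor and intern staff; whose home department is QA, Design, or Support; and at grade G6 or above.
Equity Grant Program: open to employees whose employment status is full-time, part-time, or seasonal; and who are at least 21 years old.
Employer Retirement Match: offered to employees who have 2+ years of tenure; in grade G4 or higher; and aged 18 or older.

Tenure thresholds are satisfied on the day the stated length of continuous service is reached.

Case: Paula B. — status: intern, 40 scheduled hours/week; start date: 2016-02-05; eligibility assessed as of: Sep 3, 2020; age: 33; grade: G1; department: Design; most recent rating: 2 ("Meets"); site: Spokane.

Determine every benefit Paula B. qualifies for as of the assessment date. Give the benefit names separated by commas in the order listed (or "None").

Service from 2016-02-05 to Sep 3, 2020: 1672 days.
Short-Term Disability — service 1672 days ≥ 6 months (≈180 days) ✓; dept Design ✗ → not eligible.
Meal Allowance — status intern ✗ (requires full-time or temporary) → not eligible.
Unlimited PTO Program — service 1672 days ≥ 26 weeks (≈182 days) ✓; rating 2 ≥ 2 ✓ → eligible.
Professional Development Fund — status intern ✗ (excluded) → not eligible.
Equity Grant Program — status intern ✗ (requires full-time, part-time, or seasonal) → not eligible.
Employer Retirement Match — service 1672 days ≥ 2 years (≈730 days) ✓; grade G1 < G4 ✗ → not eligible.

Unlimited PTO Program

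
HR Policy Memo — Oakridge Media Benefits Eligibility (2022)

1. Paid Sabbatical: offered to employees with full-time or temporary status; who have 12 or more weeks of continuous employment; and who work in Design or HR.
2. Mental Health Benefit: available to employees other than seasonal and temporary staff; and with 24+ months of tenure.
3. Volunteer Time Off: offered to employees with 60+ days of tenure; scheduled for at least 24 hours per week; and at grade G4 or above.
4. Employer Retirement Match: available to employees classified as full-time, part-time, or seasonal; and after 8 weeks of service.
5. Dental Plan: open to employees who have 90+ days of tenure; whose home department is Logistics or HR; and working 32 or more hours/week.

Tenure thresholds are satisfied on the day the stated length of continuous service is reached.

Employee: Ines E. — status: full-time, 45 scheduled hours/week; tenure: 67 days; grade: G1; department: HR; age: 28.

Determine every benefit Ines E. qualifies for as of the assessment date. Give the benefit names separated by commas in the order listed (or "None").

Paid Sabbatical — status full-time ✓; service 67 days < 12 weeks (≈84 days) ✗ → not eligible.
Mental Health Benefit — status full-time ✓ (not excluded); service 67 days < 24 months (≈720 days) ✗ → not eligible.
Volunteer Time Off — service 67 days ≥ 60 days ✓; 45 hrs/wk ≥ 24 ✓; grade G1 < G4 ✗ → not eligible.
Employer Retirement Match — status full-time ✓; service 67 days ≥ 8 weeks (≈56 days) ✓ → eligible.
Dental Plan — service 67 days < 90 days ✗ → not eligible.

Employer Retirement Match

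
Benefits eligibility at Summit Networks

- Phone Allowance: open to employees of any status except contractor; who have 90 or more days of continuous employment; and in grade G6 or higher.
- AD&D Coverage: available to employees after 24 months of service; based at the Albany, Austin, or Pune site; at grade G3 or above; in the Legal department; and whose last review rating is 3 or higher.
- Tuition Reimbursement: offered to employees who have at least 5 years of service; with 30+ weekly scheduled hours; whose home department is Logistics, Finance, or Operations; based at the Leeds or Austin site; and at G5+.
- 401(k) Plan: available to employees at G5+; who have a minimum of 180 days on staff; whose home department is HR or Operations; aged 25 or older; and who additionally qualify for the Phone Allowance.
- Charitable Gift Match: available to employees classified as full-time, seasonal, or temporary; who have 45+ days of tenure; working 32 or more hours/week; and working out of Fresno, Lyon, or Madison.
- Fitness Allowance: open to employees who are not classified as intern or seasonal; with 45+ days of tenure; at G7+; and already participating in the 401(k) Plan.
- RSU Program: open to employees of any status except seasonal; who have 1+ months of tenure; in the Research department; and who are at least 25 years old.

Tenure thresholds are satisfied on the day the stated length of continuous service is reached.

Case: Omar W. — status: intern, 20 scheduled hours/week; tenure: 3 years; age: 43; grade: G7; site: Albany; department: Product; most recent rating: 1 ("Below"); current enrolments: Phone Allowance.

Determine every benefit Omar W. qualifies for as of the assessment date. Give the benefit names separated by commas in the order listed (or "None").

Phone Allowance

Phone Allowance — status intern ✓ (not excluded); service 3 years ≥ 90 days ✓; grade G7 ≥ G6 ✓ → eligible.
AD&D Coverage — service 3 years ≥ 24 months (≈720 days) ✓; site Albany ✓; grade G7 ≥ G3 ✓; dept Product ✗ → not eligible.
Tuition Reimbursement — service 3 years < 5 years ✗ → not eligible.
401(k) Plan — grade G7 ≥ G5 ✓; service 3 years ≥ 180 days ✓; dept Product ✗ → not eligible.
Charitable Gift Match — status intern ✗ (requires full-time, seasonal, or temporary) → not eligible.
Fitness Allowance — status intern ✗ (excluded) → not eligible.
RSU Program — status intern ✓ (not excluded); service 3 years ≥ 1 month (≈30 days) ✓; dept Product ✗ → not eligible.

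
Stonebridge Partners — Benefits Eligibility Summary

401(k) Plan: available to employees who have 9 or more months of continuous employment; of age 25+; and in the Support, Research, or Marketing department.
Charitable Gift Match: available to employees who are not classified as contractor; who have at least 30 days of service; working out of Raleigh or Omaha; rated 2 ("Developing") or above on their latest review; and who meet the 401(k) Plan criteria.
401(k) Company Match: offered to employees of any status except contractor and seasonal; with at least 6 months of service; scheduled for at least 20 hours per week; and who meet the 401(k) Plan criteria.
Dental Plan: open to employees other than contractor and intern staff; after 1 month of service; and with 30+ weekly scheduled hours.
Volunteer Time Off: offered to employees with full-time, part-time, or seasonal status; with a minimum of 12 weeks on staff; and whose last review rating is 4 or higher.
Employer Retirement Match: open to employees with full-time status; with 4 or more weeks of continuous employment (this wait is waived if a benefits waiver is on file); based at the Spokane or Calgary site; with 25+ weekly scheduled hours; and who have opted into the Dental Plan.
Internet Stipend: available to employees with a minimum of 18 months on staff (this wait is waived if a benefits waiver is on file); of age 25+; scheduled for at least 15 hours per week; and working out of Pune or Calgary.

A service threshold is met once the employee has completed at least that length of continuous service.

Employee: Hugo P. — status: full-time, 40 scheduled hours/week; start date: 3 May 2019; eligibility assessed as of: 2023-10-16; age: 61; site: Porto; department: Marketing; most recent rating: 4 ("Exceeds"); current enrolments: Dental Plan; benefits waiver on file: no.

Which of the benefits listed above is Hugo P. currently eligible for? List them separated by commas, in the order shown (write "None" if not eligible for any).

Service from 3 May 2019 to 2023-10-16: 1627 days.
401(k) Plan — service 1627 days ≥ 9 months (≈270 days) ✓; age 61 ≥ 25 ✓; dept Marketing ✓ → eligible.
Charitable Gift Match — status full-time ✓ (not excluded); service 1627 days ≥ 30 days ✓; site Porto ✗ (not Raleigh or Omaha) → not eligible.
401(k) Company Match — status full-time ✓ (not excluded); service 1627 days ≥ 6 months (≈180 days) ✓; 40 hrs/wk ≥ 20 ✓; eligible for 401(k) Plan ✓ → eligible.
Dental Plan — status full-time ✓ (not excluded); service 1627 days ≥ 1 month (≈30 days) ✓; 40 hrs/wk ≥ 30 ✓ → eligible.
Volunteer Time Off — status full-time ✓; service 1627 days ≥ 12 weeks (≈84 days) ✓; rating 4 ≥ 4 ✓ → eligible.
Employer Retirement Match — status full-time ✓; no waiver, service 1627 days ≥ 4 weeks (≈28 days) ✓; site Porto ✗ (not Spokane or Calgary) → not eligible.
Internet Stipend — no waiver, service 1627 days ≥ 18 months (≈540 days) ✓; age 61 ≥ 25 ✓; 40 hrs/wk ≥ 15 ✓; site Porto ✗ (not Pune or Calgary) → not eligible.

401(k) Plan, 401(k) Company Match, Dental Plan, Volunteer Time Off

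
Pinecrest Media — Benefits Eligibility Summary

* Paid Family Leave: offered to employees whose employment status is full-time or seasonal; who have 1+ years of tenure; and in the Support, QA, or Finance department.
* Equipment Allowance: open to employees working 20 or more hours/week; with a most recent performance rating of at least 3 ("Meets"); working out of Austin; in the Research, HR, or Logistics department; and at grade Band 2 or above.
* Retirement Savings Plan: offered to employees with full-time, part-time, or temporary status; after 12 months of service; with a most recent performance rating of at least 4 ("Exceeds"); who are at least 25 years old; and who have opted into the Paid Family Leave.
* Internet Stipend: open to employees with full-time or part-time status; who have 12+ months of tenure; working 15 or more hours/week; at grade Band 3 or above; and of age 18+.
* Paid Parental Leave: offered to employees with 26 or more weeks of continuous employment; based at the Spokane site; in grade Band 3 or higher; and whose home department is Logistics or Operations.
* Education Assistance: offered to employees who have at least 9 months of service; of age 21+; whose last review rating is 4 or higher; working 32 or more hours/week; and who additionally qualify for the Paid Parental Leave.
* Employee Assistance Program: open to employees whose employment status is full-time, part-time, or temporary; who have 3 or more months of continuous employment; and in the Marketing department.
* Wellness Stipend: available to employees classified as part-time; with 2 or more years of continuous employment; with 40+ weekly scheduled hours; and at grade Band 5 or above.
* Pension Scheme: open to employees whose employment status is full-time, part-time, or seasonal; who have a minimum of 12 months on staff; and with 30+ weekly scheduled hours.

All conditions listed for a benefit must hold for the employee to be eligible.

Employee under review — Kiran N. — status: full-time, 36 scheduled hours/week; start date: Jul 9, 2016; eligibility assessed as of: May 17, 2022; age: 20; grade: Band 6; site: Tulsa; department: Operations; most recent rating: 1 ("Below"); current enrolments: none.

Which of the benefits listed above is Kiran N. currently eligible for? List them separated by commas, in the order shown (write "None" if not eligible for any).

Service from Jul 9, 2016 to May 17, 2022: 2138 days.
Paid Family Leave — status full-time ✓; service 2138 days ≥ 1 year (≈365 days) ✓; dept Operations ✗ → not eligible.
Equipment Allowance — 36 hrs/wk ≥ 20 ✓; rating 1 < 3 ✗ → not eligible.
Retirement Savings Plan — status full-time ✓; service 2138 days ≥ 12 months (≈360 days) ✓; rating 1 < 4 ✗ → not eligible.
Internet Stipend — status full-time ✓; service 2138 days ≥ 12 months (≈360 days) ✓; 36 hrs/wk ≥ 15 ✓; grade Band 6 ≥ Band 3 ✓; age 20 ≥ 18 ✓ → eligible.
Paid Parental Leave — service 2138 days ≥ 26 weeks (≈182 days) ✓; site Tulsa ✗ (not Spokane) → not eligible.
Education Assistance — service 2138 days ≥ 9 months (≈270 days) ✓; age 20 < 21 ✗ → not eligible.
Employee Assistance Program — status full-time ✓; service 2138 days ≥ 3 months (≈90 days) ✓; dept Operations ✗ → not eligible.
Wellness Stipend — status full-time ✗ (requires part-time) → not eligible.
Pension Scheme — status full-time ✓; service 2138 days ≥ 12 months (≈360 days) ✓; 36 hrs/wk ≥ 30 ✓ → eligible.

Internet Stipend, Pension Scheme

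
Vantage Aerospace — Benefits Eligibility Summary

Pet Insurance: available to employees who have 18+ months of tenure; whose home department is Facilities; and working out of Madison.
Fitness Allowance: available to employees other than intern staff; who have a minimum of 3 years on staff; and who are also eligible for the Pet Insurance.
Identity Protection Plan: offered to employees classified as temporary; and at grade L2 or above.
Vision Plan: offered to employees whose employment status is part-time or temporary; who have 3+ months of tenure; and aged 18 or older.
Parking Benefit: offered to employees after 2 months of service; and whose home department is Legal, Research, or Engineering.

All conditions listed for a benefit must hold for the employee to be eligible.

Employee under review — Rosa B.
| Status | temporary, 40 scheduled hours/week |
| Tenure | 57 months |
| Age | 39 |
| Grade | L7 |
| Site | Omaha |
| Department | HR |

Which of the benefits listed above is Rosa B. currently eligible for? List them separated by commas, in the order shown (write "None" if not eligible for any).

Pet Insurance — service 57 months ≥ 18 months ✓; dept HR ✗ → not eligible.
Fitness Allowance — status temporary ✓ (not excluded); service 57 months ≥ 3 years (≈1095 days) ✓; not eligible for Pet Insurance ✗ → not eligible.
Identity Protection Plan — status temporary ✓; grade L7 ≥ L2 ✓ → eligible.
Vision Plan — status temporary ✓; service 57 months ≥ 3 months ✓; age 39 ≥ 18 ✓ → eligible.
Parking Benefit — service 57 months ≥ 2 months ✓; dept HR ✗ → not eligible.

Identity Protection Plan, Vision Plan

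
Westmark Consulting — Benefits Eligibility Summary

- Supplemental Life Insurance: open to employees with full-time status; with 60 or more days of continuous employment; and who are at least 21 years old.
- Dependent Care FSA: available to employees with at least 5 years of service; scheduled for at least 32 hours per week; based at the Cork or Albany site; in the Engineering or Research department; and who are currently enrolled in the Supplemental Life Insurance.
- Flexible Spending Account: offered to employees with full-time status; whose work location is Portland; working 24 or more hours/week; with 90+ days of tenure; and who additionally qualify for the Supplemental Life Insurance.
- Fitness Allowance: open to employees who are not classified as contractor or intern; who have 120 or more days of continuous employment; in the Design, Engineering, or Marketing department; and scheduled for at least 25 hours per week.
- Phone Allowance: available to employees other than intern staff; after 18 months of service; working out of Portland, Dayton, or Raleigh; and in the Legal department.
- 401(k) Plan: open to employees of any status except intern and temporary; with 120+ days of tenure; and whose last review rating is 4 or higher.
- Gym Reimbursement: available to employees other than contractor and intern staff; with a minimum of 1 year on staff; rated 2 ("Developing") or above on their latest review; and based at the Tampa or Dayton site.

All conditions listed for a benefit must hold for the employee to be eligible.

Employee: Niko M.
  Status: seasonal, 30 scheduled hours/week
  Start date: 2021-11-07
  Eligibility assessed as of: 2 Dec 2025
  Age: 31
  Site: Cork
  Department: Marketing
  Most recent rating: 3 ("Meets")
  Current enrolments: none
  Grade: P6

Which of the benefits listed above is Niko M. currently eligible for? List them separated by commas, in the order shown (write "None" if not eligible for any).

Fitness Allowance

Service from 2021-11-07 to 2 Dec 2025: 1486 days.
Supplemental Life Insurance — status seasonal ✗ (requires full-time) → not eligible.
Dependent Care FSA — service 1486 days < 5 years (≈1825 days) ✗ → not eligible.
Flexible Spending Account — status seasonal ✗ (requires full-time) → not eligible.
Fitness Allowance — status seasonal ✓ (not excluded); service 1486 days ≥ 120 days ✓; dept Marketing ✓; 30 hrs/wk ≥ 25 ✓ → eligible.
Phone Allowance — status seasonal ✓ (not excluded); service 1486 days ≥ 18 months (≈540 days) ✓; site Cork ✗ (not Portland, Dayton, or Raleigh) → not eligible.
401(k) Plan — status seasonal ✓ (not excluded); service 1486 days ≥ 120 days ✓; rating 3 < 4 ✗ → not eligible.
Gym Reimbursement — status seasonal ✓ (not excluded); service 1486 days ≥ 1 year (≈365 days) ✓; rating 3 ≥ 2 ✓; site Cork ✗ (not Tampa or Dayton) → not eligible.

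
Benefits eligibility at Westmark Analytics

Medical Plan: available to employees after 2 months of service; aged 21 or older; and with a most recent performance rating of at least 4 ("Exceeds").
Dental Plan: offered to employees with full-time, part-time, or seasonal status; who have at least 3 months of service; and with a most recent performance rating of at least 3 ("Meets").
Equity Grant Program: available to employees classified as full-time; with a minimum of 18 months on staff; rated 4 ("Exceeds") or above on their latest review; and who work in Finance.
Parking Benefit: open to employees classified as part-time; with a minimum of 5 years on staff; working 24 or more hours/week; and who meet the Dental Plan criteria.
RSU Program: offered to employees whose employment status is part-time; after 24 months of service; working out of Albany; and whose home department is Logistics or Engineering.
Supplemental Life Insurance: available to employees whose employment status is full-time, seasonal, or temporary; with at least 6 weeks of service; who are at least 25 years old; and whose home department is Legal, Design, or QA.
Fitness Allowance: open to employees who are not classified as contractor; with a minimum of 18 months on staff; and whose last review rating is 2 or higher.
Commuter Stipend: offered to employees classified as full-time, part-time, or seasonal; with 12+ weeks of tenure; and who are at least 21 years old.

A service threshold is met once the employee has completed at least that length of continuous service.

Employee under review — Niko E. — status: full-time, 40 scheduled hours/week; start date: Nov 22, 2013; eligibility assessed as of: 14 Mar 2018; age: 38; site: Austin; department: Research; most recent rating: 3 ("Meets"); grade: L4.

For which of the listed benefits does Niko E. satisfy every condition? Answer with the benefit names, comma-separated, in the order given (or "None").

Service from Nov 22, 2013 to 14 Mar 2018: 1573 days.
Medical Plan — service 1573 days ≥ 2 months (≈60 days) ✓; age 38 ≥ 21 ✓; rating 3 < 4 ✗ → not eligible.
Dental Plan — status full-time ✓; service 1573 days ≥ 3 months (≈90 days) ✓; rating 3 ≥ 3 ✓ → eligible.
Equity Grant Program — status full-time ✓; service 1573 days ≥ 18 months (≈540 days) ✓; rating 3 < 4 ✗ → not eligible.
Parking Benefit — status full-time ✗ (requires part-time) → not eligible.
RSU Program — status full-time ✗ (requires part-time) → not eligible.
Supplemental Life Insurance — status full-time ✓; service 1573 days ≥ 6 weeks (≈42 days) ✓; age 38 ≥ 25 ✓; dept Research ✗ → not eligible.
Fitness Allowance — status full-time ✓ (not excluded); service 1573 days ≥ 18 months (≈540 days) ✓; rating 3 ≥ 2 ✓ → eligible.
Commuter Stipend — status full-time ✓; service 1573 days ≥ 12 weeks (≈84 days) ✓; age 38 ≥ 21 ✓ → eligible.

Dental Plan, Fitness Allowance, Commuter Stipend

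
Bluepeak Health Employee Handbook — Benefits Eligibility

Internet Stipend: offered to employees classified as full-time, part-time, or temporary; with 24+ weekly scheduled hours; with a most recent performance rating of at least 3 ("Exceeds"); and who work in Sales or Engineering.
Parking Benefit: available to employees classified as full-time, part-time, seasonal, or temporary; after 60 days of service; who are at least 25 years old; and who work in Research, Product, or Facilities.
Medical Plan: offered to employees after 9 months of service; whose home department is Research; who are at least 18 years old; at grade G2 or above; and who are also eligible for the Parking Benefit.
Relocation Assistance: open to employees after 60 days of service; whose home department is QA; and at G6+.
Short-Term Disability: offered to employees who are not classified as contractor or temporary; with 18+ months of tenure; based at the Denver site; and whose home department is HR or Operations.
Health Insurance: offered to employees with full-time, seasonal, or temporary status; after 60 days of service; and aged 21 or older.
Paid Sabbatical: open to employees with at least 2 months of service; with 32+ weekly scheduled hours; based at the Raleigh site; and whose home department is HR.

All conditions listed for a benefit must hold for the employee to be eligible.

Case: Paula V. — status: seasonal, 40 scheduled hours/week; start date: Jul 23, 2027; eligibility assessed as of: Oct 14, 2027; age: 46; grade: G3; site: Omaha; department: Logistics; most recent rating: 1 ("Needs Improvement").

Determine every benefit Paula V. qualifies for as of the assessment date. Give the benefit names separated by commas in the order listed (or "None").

Health Insurance

Service from Jul 23, 2027 to Oct 14, 2027: 83 days.
Internet Stipend — status seasonal ✗ (requires full-time, part-time, or temporary) → not eligible.
Parking Benefit — status seasonal ✓; service 83 days ≥ 60 days ✓; age 46 ≥ 25 ✓; dept Logistics ✗ → not eligible.
Medical Plan — service 83 days < 9 months (≈270 days) ✗ → not eligible.
Relocation Assistance — service 83 days ≥ 60 days ✓; dept Logistics ✗ → not eligible.
Short-Term Disability — status seasonal ✓ (not excluded); service 83 days < 18 months (≈540 days) ✗ → not eligible.
Health Insurance — status seasonal ✓; service 83 days ≥ 60 days ✓; age 46 ≥ 21 ✓ → eligible.
Paid Sabbatical — service 83 days ≥ 2 months (≈60 days) ✓; 40 hrs/wk ≥ 32 ✓; site Omaha ✗ (not Raleigh) → not eligible.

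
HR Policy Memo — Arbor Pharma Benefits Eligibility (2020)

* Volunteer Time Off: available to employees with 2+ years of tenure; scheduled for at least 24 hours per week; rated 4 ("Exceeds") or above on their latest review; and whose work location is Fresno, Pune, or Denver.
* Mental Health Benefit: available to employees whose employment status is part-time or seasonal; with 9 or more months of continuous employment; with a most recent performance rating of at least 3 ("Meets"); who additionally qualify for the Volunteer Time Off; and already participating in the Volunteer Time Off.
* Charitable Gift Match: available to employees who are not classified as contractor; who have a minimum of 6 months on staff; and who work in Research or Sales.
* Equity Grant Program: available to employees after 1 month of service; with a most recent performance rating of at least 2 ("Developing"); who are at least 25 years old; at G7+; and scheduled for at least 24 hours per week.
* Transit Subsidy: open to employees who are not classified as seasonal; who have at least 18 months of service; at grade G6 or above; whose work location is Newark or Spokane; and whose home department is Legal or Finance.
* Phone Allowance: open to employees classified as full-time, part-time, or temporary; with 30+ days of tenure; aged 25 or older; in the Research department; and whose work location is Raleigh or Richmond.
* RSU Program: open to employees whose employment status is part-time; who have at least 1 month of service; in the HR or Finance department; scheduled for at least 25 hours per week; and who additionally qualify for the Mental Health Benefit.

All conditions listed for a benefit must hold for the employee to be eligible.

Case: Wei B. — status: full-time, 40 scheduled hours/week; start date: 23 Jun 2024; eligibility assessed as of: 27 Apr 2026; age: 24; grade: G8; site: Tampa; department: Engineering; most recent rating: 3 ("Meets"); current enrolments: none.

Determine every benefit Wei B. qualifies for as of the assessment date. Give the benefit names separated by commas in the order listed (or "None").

Service from 23 Jun 2024 to 27 Apr 2026: 673 days.
Volunteer Time Off — service 673 days < 2 years (≈730 days) ✗ → not eligible.
Mental Health Benefit — status full-time ✗ (requires part-time or seasonal) → not eligible.
Charitable Gift Match — status full-time ✓ (not excluded); service 673 days ≥ 6 months (≈180 days) ✓; dept Engineering ✗ → not eligible.
Equity Grant Program — service 673 days ≥ 1 month (≈30 days) ✓; rating 3 ≥ 2 ✓; age 24 < 25 ✗ → not eligible.
Transit Subsidy — status full-time ✓ (not excluded); service 673 days ≥ 18 months (≈540 days) ✓; grade G8 ≥ G6 ✓; site Tampa ✗ (not Newark or Spokane) → not eligible.
Phone Allowance — status full-time ✓; service 673 days ≥ 30 days ✓; age 24 < 25 ✗ → not eligible.
RSU Program — status full-time ✗ (requires part-time) → not eligible.

None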